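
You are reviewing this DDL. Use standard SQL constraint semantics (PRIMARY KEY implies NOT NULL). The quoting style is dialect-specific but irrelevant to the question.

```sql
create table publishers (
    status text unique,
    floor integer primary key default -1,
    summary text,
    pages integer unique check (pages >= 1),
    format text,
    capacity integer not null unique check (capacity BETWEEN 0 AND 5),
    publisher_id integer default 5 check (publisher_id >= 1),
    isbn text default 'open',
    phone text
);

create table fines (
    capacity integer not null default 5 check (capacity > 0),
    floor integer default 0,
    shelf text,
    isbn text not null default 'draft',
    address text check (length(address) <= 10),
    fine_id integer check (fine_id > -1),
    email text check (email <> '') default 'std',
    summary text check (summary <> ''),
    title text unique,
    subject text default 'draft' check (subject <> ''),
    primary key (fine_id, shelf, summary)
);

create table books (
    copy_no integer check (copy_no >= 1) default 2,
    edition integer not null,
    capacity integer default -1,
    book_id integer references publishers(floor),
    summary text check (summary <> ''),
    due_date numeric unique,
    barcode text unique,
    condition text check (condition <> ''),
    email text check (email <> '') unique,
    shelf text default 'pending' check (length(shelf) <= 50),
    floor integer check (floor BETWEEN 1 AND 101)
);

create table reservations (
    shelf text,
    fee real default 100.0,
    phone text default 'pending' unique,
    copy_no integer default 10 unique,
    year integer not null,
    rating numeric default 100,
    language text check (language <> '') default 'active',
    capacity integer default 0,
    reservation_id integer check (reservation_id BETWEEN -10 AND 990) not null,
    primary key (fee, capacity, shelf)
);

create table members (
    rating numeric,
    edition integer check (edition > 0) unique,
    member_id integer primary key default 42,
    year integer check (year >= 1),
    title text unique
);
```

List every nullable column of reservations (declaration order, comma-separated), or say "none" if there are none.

phone, copy_no, rating, language

- shelf: part of the PRIMARY KEY, which implies NOT NULL → not nullable.
- fee: part of the PRIMARY KEY, which implies NOT NULL → not nullable.
- phone: UNIQUE does not imply NOT NULL → nullable.
- copy_no: UNIQUE does not imply NOT NULL → nullable.
- year: declared NOT NULL → not nullable.
- rating: DEFAULT only fills an omitted column; an explicit NULL is still allowed → nullable.
- language: CHECK does not forbid NULL (a CHECK constraint passes when its expression is NULL) → nullable.
- capacity: part of the PRIMARY KEY, which implies NOT NULL → not nullable.
- reservation_id: declared NOT NULL → not nullable.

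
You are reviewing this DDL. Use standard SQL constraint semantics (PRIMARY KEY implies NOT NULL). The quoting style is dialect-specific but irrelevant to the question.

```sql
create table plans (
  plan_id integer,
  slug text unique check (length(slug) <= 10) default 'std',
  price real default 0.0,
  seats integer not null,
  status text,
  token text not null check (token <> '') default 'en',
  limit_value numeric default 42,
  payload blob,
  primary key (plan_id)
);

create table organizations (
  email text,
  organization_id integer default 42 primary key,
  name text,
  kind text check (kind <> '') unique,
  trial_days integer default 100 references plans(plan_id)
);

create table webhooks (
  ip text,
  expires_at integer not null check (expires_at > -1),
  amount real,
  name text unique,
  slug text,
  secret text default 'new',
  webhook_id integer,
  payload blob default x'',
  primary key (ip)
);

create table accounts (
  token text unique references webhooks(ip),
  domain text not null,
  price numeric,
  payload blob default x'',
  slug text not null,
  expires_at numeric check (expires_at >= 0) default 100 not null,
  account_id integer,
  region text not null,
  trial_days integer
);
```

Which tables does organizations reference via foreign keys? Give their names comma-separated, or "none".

plans

- trial_days REFERENCES plans(plan_id).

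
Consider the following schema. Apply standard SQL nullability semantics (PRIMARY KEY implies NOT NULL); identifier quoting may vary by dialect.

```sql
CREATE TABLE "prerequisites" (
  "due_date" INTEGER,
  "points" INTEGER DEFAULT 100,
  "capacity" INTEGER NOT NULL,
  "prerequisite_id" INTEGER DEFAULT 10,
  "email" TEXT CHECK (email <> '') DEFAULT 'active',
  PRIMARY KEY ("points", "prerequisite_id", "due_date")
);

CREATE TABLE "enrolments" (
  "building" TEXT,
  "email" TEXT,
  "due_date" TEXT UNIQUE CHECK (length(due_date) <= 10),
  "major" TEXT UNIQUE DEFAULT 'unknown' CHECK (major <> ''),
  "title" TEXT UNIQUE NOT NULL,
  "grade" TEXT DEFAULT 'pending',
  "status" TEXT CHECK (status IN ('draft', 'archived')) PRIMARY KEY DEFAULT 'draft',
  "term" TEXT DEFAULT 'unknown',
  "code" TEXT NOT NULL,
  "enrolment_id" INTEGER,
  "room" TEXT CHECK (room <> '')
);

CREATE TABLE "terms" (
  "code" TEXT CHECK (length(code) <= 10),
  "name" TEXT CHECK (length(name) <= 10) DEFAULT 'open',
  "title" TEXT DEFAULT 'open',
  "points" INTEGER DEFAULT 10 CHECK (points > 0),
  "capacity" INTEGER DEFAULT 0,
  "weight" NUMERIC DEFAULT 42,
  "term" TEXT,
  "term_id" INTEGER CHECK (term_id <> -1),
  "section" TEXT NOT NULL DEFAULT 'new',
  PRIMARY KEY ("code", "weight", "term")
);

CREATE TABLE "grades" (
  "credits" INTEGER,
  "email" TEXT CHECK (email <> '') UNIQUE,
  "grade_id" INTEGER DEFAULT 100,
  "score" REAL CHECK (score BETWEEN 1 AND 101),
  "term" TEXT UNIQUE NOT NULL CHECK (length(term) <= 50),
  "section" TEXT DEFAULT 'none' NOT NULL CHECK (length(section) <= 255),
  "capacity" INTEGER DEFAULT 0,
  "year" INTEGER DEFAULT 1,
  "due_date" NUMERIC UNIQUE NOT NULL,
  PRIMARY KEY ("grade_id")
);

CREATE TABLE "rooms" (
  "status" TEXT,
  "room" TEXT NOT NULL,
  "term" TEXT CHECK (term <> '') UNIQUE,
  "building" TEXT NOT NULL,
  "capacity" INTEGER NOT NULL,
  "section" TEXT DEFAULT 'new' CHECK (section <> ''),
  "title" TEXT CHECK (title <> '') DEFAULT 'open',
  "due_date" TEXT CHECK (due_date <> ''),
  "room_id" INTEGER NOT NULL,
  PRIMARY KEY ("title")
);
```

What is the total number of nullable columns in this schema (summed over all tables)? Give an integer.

prerequisites: 1 nullable (email — PK (points, prerequisite_id, due_date) and explicit NOT NULL columns excluded).
enrolments: 8 nullable (building, email, due_date, major, grade, term, enrolment_id, room — PK (status) and explicit NOT NULL columns excluded).
terms: 5 nullable (name, title, points, capacity, term_id — PK (code, weight, term) and explicit NOT NULL columns excluded).
grades: 5 nullable (credits, email, score, capacity, year — PK (grade_id) and explicit NOT NULL columns excluded).
rooms: 4 nullable (status, term, section, due_date — PK (title) and explicit NOT NULL columns excluded).
Total: 1 + 8 + 5 + 5 + 4 = 23.

23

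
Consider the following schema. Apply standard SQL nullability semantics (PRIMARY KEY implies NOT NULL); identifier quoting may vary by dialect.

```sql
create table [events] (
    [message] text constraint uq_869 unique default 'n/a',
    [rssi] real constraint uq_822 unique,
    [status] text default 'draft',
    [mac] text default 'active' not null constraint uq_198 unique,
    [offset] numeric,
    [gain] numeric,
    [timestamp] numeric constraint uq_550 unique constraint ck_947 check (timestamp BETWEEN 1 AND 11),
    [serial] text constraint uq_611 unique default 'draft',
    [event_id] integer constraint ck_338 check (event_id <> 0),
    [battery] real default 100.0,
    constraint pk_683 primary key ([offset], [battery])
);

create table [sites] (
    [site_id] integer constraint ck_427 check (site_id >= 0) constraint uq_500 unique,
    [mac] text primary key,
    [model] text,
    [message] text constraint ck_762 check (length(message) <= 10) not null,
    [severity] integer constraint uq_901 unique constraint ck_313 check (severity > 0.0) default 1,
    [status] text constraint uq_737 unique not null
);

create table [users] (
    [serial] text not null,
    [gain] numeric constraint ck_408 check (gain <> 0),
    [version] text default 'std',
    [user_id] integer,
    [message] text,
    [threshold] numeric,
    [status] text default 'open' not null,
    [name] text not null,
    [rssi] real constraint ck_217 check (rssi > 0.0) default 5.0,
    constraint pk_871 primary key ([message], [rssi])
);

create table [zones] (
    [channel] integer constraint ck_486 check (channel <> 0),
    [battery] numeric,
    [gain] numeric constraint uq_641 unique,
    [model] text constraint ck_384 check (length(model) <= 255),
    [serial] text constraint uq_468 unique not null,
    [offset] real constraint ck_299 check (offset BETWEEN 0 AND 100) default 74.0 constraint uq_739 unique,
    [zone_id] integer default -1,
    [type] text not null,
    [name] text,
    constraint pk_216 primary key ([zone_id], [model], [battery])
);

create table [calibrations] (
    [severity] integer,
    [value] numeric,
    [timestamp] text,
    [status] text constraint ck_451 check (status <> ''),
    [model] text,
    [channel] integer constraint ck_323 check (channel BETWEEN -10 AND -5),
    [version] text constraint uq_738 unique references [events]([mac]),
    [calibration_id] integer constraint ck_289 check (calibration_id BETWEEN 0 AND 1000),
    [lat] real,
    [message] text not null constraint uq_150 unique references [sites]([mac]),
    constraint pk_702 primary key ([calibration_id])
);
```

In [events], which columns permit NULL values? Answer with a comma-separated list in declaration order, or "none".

message, rssi, status, gain, timestamp, serial, event_id

- message: UNIQUE does not imply NOT NULL → nullable.
- rssi: UNIQUE does not imply NOT NULL → nullable.
- status: DEFAULT only fills an omitted column; an explicit NULL is still allowed → nullable.
- mac: declared NOT NULL → not nullable.
- offset: part of the PRIMARY KEY, which implies NOT NULL → not nullable.
- gain: no NOT NULL constraint applies → nullable.
- timestamp: CHECK does not forbid NULL (a CHECK constraint passes when its expression is NULL) → nullable.
- serial: UNIQUE does not imply NOT NULL → nullable.
- event_id: CHECK does not forbid NULL (a CHECK constraint passes when its expression is NULL) → nullable.
- battery: part of the PRIMARY KEY, which implies NOT NULL → not nullable.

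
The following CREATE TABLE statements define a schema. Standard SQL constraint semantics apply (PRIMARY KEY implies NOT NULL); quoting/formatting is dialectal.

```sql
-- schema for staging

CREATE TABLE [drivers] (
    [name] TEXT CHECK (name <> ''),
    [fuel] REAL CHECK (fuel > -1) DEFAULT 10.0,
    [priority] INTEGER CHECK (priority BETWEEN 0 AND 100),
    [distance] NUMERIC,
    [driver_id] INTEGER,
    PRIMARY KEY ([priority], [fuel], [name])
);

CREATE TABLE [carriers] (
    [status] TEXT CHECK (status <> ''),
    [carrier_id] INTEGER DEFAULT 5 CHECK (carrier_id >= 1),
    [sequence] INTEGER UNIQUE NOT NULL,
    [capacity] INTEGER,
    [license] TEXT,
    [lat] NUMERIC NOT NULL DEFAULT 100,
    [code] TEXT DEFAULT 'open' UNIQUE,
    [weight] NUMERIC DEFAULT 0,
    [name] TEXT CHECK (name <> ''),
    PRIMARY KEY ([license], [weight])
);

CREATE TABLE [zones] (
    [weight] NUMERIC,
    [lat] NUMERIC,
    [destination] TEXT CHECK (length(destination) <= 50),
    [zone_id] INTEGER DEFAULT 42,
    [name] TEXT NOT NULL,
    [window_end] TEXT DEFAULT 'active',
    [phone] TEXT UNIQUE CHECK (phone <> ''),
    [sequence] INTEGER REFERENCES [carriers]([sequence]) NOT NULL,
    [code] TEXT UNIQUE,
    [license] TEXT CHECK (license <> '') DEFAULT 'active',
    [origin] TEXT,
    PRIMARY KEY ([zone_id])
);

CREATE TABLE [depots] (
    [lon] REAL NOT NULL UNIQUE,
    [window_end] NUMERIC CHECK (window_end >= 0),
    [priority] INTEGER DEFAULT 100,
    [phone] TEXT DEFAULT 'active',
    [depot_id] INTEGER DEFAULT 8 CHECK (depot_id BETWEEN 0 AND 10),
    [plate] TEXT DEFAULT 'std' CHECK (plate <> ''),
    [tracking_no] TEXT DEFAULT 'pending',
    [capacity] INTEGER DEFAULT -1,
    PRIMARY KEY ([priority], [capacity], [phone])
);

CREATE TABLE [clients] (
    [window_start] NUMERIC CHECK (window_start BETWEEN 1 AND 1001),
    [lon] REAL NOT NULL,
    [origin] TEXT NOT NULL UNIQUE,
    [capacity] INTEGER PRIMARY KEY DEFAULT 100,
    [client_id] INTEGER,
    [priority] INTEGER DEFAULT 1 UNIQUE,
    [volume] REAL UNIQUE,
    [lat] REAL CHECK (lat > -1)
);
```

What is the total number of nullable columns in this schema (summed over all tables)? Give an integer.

24

drivers: 2 nullable (distance, driver_id — PK (priority, fuel, name) and explicit NOT NULL columns excluded).
carriers: 5 nullable (status, carrier_id, capacity, code, name — PK (license, weight) and explicit NOT NULL columns excluded).
zones: 8 nullable (weight, lat, destination, window_end, phone, code, license, origin — PK (zone_id) and explicit NOT NULL columns excluded).
depots: 4 nullable (window_end, depot_id, plate, tracking_no — PK (priority, capacity, phone) and explicit NOT NULL columns excluded).
clients: 5 nullable (window_start, client_id, priority, volume, lat — PK (capacity) and explicit NOT NULL columns excluded).
Total: 2 + 5 + 8 + 4 + 5 = 24.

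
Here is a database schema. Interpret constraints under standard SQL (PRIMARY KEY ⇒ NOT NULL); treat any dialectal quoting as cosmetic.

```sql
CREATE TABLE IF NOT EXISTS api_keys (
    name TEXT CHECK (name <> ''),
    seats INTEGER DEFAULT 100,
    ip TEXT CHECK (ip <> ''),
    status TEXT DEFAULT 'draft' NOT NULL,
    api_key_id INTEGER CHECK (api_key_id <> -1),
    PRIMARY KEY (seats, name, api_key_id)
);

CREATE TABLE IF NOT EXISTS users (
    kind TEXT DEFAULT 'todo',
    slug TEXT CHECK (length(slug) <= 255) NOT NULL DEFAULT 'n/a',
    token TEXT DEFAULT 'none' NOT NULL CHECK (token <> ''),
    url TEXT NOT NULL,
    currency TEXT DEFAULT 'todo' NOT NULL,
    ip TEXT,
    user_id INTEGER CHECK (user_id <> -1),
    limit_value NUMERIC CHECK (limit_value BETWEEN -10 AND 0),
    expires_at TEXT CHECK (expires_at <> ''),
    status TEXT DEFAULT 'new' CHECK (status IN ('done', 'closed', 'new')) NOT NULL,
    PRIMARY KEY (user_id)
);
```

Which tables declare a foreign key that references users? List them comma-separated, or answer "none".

none

No REFERENCES clause anywhere in the schema names users.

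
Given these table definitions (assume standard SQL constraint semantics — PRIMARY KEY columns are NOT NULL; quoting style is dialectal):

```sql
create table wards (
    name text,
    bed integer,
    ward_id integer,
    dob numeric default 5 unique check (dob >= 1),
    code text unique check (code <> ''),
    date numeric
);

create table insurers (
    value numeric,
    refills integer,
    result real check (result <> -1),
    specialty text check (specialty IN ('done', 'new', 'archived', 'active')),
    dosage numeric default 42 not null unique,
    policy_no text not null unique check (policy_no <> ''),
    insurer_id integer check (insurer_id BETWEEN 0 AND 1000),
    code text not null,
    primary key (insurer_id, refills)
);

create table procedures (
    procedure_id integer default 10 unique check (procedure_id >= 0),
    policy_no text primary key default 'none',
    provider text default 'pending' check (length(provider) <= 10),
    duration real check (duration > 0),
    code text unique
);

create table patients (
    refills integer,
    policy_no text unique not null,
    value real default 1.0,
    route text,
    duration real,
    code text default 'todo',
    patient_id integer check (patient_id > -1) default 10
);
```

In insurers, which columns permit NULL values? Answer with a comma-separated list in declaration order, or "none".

value, result, specialty

- value: no NOT NULL constraint applies → nullable.
- refills: part of the PRIMARY KEY, which implies NOT NULL → not nullable.
- result: CHECK does not forbid NULL (a CHECK constraint passes when its expression is NULL) → nullable.
- specialty: CHECK does not forbid NULL (a CHECK constraint passes when its expression is NULL) → nullable.
- dosage: declared NOT NULL → not nullable.
- policy_no: declared NOT NULL → not nullable.
- insurer_id: part of the PRIMARY KEY, which implies NOT NULL → not nullable.
- code: declared NOT NULL → not nullable.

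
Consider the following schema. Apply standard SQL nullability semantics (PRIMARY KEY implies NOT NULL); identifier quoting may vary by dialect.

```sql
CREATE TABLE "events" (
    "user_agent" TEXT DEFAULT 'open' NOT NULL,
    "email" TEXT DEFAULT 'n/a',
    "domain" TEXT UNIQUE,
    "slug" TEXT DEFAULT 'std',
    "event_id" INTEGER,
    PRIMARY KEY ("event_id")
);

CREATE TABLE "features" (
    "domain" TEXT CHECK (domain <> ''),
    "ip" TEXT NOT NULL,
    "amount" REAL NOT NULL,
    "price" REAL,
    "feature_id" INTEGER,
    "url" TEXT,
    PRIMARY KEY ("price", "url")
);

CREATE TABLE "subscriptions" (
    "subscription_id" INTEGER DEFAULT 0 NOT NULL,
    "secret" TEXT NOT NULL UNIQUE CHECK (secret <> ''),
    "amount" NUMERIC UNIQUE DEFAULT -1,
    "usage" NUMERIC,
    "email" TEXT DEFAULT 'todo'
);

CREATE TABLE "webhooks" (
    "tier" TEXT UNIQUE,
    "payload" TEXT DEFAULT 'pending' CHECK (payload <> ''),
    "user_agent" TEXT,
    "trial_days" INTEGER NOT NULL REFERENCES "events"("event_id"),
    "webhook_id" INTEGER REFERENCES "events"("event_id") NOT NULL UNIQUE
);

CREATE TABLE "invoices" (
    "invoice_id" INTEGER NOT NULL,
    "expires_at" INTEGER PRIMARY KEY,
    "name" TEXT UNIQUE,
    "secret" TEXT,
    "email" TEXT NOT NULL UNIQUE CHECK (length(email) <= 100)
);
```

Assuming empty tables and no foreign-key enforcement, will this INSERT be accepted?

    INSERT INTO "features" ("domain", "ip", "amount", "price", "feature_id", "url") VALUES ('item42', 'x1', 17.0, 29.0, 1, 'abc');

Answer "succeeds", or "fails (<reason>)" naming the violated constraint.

NOT NULL columns: amount is supplied; ip is supplied; price is supplied; url is supplied.
CHECK constraints: 'item42' satisfies (domain <> '').
No constraint is violated.

succeeds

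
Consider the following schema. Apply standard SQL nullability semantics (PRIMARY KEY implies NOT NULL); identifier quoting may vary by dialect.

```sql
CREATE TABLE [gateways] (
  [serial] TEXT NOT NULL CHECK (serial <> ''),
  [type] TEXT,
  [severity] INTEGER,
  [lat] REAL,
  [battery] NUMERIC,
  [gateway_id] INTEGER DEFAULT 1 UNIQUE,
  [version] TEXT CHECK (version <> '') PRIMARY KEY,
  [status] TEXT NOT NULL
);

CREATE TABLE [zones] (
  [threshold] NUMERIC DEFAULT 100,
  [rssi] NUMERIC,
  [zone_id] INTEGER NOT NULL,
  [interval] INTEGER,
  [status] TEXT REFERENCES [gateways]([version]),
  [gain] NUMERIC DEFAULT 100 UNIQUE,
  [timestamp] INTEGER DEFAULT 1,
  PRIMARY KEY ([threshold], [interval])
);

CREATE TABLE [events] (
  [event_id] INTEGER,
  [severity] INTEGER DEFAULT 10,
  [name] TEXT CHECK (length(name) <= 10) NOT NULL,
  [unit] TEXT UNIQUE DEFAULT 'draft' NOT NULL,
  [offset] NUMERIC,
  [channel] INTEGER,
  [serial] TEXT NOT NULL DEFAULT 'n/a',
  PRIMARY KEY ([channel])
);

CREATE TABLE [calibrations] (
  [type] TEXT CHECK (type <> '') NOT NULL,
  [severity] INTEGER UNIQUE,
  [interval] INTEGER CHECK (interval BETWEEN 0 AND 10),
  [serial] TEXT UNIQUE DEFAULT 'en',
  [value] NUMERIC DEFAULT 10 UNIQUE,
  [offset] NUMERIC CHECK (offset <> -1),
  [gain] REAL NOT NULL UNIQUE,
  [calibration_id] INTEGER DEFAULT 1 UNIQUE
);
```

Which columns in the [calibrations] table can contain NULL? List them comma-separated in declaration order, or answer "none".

severity, interval, serial, value, offset, calibration_id

- type: declared NOT NULL → not nullable.
- severity: UNIQUE does not imply NOT NULL → nullable.
- interval: CHECK does not forbid NULL (a CHECK constraint passes when its expression is NULL) → nullable.
- serial: UNIQUE does not imply NOT NULL → nullable.
- value: UNIQUE does not imply NOT NULL → nullable.
- offset: CHECK does not forbid NULL (a CHECK constraint passes when its expression is NULL) → nullable.
- gain: declared NOT NULL → not nullable.
- calibration_id: UNIQUE does not imply NOT NULL → nullable.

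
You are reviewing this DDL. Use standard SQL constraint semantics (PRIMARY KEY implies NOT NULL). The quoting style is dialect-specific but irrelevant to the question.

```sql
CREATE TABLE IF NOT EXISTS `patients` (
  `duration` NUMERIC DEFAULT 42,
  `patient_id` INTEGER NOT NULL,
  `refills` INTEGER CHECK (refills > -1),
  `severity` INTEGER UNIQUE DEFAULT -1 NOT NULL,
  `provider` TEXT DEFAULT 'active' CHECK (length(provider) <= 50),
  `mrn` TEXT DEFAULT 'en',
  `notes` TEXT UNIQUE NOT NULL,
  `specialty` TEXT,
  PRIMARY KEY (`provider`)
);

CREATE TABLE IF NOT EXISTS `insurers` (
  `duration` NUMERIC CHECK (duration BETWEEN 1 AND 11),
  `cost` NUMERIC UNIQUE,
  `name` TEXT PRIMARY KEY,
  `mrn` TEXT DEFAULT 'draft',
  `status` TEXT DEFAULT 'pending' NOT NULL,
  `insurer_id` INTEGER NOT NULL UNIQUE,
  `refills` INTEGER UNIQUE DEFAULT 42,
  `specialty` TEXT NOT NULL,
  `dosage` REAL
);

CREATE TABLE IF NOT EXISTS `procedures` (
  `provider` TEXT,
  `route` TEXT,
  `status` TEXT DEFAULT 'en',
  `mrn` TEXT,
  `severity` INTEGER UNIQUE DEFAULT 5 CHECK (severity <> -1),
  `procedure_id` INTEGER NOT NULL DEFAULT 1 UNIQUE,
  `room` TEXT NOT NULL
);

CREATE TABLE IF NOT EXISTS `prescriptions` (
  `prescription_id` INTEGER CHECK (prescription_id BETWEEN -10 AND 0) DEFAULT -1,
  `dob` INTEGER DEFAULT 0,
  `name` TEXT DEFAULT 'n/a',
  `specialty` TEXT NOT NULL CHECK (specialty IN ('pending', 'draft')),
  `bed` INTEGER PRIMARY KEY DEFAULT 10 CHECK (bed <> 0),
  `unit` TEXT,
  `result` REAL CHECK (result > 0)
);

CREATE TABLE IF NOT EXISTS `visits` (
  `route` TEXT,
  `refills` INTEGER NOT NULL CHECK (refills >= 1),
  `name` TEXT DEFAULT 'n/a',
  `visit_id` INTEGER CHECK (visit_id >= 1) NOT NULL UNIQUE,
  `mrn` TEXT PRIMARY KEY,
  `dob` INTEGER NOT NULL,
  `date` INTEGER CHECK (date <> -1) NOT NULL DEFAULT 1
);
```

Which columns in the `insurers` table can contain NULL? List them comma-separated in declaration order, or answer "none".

duration, cost, mrn, refills, dosage

- duration: CHECK does not forbid NULL (a CHECK constraint passes when its expression is NULL) → nullable.
- cost: UNIQUE does not imply NOT NULL → nullable.
- name: part of the PRIMARY KEY, which implies NOT NULL → not nullable.
- mrn: DEFAULT only fills an omitted column; an explicit NULL is still allowed → nullable.
- status: declared NOT NULL → not nullable.
- insurer_id: declared NOT NULL → not nullable.
- refills: UNIQUE does not imply NOT NULL → nullable.
- specialty: declared NOT NULL → not nullable.
- dosage: no NOT NULL constraint applies → nullable.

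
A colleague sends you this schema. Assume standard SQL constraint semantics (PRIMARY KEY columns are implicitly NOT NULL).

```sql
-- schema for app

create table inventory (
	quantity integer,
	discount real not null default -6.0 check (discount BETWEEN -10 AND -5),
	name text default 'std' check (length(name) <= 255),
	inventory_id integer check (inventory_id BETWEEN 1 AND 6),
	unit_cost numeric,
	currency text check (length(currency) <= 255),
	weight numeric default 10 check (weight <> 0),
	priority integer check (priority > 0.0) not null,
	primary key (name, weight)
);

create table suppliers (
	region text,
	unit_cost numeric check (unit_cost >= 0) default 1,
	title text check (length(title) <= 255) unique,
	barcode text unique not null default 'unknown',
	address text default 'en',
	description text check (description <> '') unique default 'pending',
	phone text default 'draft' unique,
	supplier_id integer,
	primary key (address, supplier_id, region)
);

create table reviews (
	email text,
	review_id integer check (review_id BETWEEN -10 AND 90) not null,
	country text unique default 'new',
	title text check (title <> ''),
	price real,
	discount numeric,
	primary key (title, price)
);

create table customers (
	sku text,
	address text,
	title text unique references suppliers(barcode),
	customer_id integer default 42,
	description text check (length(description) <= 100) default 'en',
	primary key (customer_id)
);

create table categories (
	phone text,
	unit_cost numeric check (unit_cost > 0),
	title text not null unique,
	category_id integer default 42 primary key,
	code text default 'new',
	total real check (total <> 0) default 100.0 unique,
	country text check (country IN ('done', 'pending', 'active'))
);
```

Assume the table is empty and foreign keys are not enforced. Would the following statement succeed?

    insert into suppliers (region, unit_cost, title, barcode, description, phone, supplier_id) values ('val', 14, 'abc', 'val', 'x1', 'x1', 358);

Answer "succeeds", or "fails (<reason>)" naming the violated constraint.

succeeds

NOT NULL columns: address defaults to 'en'; barcode is supplied; region is supplied; supplier_id is supplied.
CHECK constraints: 14 satisfies (unit_cost >= 0); 'abc' satisfies (length(title) <= 255); 'x1' satisfies (description <> '').
No constraint is violated.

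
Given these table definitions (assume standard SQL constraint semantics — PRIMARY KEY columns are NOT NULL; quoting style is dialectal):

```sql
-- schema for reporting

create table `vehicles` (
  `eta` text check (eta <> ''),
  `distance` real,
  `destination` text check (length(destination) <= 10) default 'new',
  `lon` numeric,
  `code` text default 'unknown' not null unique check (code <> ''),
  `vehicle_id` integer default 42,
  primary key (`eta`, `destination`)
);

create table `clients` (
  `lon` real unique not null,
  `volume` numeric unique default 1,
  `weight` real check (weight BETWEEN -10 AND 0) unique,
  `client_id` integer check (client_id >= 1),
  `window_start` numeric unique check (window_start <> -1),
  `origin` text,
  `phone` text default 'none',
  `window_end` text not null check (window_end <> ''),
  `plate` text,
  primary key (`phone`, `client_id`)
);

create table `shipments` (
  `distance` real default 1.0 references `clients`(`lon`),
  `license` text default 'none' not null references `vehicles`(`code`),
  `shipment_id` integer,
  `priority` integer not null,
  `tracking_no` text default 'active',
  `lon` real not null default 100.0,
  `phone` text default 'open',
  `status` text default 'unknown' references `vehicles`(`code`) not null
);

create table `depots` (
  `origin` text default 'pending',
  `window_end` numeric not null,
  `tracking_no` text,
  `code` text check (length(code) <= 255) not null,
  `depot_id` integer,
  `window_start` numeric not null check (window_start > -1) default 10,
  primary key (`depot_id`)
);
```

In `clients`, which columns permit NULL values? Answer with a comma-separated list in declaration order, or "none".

volume, weight, window_start, origin, plate

- lon: declared NOT NULL → not nullable.
- volume: UNIQUE does not imply NOT NULL → nullable.
- weight: CHECK does not forbid NULL (a CHECK constraint passes when its expression is NULL) → nullable.
- client_id: part of the PRIMARY KEY, which implies NOT NULL → not nullable.
- window_start: CHECK does not forbid NULL (a CHECK constraint passes when its expression is NULL) → nullable.
- origin: no NOT NULL constraint applies → nullable.
- phone: part of the PRIMARY KEY, which implies NOT NULL → not nullable.
- window_end: declared NOT NULL → not nullable.
- plate: no NOT NULL constraint applies → nullable.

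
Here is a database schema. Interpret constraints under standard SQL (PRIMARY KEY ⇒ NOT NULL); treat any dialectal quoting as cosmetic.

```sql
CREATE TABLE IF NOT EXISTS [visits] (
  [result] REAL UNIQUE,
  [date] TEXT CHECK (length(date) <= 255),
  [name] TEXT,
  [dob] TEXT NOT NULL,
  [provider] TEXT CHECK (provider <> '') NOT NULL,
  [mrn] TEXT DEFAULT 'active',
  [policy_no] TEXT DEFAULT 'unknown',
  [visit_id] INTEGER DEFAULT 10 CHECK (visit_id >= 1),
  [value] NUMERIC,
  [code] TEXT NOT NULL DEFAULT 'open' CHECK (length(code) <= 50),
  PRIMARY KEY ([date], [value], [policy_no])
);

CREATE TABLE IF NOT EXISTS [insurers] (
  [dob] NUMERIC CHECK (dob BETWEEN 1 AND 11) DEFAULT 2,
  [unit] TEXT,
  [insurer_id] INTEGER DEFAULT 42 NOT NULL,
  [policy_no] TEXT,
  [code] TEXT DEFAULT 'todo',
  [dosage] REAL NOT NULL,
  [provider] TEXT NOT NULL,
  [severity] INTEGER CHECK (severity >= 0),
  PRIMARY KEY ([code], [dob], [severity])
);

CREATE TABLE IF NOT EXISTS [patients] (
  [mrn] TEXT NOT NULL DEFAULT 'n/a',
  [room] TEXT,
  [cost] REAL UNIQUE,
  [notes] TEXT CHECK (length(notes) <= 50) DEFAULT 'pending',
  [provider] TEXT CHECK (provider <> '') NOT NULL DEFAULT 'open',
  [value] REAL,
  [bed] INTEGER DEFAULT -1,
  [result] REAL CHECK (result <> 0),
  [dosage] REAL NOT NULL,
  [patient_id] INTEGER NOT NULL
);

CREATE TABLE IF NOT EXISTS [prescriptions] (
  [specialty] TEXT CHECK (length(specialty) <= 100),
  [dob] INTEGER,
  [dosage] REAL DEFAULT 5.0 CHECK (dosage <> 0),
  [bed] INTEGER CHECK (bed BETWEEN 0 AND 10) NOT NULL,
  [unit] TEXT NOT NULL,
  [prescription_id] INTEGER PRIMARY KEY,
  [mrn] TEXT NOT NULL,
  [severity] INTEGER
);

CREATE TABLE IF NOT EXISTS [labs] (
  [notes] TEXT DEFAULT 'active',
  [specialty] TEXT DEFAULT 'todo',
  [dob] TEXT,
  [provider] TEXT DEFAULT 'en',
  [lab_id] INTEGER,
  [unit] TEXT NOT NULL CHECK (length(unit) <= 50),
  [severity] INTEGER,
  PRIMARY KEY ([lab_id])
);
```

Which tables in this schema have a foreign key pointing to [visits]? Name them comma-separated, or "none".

none

No REFERENCES clause anywhere in the schema names visits.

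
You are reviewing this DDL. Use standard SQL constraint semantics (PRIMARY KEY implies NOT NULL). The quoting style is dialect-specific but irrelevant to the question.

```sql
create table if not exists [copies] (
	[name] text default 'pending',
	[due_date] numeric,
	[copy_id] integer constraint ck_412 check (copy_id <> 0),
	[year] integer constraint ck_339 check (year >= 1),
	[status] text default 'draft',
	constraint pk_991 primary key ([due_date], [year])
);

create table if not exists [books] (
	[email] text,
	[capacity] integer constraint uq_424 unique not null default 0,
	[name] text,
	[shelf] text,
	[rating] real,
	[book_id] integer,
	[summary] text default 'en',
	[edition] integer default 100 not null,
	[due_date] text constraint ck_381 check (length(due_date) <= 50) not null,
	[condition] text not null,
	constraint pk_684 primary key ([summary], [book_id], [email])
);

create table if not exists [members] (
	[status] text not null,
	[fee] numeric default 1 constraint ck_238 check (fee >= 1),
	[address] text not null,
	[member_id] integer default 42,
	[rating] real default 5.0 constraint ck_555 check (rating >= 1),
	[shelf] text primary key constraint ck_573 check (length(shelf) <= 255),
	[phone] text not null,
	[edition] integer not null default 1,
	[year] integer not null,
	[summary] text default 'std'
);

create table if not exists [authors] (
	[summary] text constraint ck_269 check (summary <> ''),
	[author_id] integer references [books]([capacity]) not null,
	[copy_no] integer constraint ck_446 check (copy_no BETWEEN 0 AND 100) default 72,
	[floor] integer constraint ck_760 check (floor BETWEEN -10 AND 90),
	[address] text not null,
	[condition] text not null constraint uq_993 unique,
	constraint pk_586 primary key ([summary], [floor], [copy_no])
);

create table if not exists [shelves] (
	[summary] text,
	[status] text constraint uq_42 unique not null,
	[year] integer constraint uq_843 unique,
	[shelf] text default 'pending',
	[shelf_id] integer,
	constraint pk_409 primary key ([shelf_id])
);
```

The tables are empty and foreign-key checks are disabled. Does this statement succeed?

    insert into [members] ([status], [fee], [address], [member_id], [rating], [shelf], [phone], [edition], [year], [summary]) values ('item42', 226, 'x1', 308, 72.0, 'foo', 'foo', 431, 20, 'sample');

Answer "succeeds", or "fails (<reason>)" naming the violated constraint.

succeeds

NOT NULL columns: address is supplied; edition is supplied; phone is supplied; shelf is supplied; status is supplied; year is supplied.
CHECK constraints: 226 satisfies (fee >= 1); 72.0 satisfies (rating >= 1); 'foo' satisfies (length(shelf) <= 255).
No constraint is violated.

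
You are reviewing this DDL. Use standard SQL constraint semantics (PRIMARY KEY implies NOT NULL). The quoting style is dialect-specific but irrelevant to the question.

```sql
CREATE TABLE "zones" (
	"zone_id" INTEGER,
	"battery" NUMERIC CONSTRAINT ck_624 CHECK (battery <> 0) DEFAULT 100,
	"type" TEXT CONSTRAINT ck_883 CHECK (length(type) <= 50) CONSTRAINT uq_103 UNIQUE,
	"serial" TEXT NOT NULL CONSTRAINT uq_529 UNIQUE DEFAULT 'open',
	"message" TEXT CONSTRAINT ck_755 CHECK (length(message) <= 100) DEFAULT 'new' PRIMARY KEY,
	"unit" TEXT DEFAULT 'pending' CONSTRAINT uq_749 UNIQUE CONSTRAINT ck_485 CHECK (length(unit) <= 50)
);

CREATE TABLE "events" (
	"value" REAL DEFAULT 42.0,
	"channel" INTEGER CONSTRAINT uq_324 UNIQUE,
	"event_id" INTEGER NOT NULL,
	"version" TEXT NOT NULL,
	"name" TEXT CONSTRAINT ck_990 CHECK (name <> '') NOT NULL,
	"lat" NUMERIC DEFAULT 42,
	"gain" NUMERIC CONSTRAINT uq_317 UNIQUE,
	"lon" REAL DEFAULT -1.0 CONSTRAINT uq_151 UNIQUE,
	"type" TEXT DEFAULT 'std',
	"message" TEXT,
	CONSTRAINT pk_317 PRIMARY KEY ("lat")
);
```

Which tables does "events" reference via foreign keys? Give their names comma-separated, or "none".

none

No column in events has a REFERENCES clause.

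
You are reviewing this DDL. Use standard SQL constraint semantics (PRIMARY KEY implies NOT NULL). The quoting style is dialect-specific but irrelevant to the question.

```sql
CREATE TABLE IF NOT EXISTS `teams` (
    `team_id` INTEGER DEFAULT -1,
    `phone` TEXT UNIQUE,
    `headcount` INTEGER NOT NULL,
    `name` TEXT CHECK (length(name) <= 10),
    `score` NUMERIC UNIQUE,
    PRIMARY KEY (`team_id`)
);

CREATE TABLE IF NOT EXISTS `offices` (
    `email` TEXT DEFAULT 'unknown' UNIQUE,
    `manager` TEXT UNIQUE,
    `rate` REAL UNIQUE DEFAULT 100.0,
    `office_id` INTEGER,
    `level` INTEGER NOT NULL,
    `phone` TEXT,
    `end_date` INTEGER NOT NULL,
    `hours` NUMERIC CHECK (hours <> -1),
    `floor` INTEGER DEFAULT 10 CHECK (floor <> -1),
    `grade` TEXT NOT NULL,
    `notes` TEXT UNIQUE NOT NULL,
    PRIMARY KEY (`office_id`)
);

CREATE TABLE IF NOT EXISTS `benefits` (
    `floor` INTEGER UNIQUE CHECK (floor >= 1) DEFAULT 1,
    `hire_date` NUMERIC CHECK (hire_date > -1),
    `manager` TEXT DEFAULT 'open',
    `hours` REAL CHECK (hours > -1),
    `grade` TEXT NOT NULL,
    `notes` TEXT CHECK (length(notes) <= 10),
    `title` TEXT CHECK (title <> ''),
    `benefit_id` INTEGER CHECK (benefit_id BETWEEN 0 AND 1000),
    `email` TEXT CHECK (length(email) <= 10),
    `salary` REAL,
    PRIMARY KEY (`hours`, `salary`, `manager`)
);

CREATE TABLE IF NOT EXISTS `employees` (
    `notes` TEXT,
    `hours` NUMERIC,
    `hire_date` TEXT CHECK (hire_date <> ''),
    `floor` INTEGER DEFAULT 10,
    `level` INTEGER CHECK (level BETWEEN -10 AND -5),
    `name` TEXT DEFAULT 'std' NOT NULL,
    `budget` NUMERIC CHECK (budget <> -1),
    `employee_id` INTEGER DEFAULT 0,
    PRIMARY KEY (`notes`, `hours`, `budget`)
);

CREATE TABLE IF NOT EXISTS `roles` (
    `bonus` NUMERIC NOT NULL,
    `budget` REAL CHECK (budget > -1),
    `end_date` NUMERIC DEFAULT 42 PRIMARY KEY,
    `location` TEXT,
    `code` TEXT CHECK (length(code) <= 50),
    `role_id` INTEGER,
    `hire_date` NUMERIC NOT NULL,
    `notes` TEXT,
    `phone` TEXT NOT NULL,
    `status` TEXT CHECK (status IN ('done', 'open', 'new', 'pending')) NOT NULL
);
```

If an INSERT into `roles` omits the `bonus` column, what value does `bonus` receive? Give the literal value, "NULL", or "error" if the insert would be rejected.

bonus has no DEFAULT clause.
Omitting it would insert NULL, but it is declared NOT NULL, so the INSERT fails.

error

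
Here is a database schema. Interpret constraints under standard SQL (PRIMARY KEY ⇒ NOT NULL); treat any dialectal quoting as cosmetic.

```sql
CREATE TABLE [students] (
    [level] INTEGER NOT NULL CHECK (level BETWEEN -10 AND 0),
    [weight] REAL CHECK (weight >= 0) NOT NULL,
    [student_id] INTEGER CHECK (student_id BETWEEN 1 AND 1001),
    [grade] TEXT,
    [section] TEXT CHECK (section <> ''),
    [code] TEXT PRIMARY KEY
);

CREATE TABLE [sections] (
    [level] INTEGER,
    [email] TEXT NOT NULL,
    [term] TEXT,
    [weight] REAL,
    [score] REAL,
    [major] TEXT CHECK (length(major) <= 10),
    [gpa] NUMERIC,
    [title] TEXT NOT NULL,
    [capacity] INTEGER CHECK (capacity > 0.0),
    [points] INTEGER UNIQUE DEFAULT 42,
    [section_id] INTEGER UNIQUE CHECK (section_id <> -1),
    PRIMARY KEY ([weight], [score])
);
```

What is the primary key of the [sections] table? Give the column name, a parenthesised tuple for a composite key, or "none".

(weight, score)

A table-level PRIMARY KEY clause names 2 columns: weight, score.
This is a composite key — the combination is unique, not each column individually.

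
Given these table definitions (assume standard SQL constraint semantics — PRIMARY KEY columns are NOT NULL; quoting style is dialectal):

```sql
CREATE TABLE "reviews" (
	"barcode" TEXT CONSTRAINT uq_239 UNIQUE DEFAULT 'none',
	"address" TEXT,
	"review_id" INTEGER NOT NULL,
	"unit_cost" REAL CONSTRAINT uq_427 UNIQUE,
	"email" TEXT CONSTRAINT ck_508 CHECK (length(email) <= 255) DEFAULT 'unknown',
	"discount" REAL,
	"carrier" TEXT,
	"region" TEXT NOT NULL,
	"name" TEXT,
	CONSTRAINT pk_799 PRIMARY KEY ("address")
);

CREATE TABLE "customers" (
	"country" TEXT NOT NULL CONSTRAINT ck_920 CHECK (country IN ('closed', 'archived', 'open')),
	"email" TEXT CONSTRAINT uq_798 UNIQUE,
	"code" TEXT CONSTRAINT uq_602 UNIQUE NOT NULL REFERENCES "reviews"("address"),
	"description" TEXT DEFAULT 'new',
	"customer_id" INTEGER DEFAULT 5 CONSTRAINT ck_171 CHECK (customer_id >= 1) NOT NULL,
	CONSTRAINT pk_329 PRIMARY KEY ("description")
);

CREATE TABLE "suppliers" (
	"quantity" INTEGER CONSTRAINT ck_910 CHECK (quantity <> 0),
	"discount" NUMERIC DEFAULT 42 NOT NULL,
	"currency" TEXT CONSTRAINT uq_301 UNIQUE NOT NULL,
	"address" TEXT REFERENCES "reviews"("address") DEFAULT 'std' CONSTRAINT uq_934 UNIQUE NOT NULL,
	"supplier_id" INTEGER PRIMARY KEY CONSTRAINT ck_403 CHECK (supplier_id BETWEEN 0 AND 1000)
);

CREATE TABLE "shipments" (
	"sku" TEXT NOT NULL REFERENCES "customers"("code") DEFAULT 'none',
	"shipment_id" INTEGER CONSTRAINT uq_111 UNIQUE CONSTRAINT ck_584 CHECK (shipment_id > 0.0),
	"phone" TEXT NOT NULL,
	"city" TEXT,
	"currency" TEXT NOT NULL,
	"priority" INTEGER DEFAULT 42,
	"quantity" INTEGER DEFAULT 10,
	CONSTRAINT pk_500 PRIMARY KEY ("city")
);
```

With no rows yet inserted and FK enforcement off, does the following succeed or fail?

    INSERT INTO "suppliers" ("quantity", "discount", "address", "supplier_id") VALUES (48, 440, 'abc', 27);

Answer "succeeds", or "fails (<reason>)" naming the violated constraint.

fails (NOT NULL on currency)

currency is omitted from the column list and has no DEFAULT, so it would receive NULL.
But currency is declared NOT NULL.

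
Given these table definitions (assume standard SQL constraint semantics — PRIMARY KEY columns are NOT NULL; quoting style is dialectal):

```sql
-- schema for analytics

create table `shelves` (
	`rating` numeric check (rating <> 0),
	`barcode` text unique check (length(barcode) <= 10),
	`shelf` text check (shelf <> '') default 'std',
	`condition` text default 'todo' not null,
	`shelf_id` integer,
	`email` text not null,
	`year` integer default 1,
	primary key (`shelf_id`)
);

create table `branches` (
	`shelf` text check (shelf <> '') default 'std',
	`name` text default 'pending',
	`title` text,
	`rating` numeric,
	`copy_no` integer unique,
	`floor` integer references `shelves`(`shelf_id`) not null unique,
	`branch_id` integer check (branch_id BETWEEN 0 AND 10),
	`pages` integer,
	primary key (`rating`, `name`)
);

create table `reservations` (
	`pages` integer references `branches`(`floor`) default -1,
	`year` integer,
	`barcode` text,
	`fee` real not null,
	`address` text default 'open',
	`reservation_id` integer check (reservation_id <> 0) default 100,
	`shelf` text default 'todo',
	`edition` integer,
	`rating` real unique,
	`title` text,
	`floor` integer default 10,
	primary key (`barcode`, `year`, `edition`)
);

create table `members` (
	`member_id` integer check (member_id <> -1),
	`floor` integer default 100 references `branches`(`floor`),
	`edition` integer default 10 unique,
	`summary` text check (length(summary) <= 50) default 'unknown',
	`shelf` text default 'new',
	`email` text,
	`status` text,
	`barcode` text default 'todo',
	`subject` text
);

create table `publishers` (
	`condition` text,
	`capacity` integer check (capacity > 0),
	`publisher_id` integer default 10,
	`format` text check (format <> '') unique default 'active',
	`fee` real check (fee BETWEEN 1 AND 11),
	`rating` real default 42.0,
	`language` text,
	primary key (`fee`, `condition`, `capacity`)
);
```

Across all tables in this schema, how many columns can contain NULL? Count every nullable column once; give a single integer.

shelves: 4 nullable (rating, barcode, shelf, year — PK (shelf_id) and explicit NOT NULL columns excluded).
branches: 5 nullable (shelf, title, copy_no, branch_id, pages — PK (rating, name) and explicit NOT NULL columns excluded).
reservations: 7 nullable (pages, address, reservation_id, shelf, rating, title, floor — PK (barcode, year, edition) and explicit NOT NULL columns excluded).
members: 9 nullable (member_id, floor, edition, summary, shelf, email, status, barcode, subject — PK none and explicit NOT NULL columns excluded).
publishers: 4 nullable (publisher_id, format, rating, language — PK (fee, condition, capacity) and explicit NOT NULL columns excluded).
Total: 4 + 5 + 7 + 9 + 4 = 29.

29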